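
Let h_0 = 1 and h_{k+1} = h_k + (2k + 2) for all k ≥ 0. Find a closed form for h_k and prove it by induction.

Claim: h_k = k^2 + k + 1.

Base case: h_0 = 1, and 0^2 + 0 + 1 = 1.
Assume h_j = j^2 + j + 1.
Then h_{j+1} = h_j + (2j + 2) = (j^2 + j + 1) + (2j + 2) = j^2 + 3j + 3,
and (j+1)^2 + (j+1) + 1 = j^2 + 3j + 3.
By induction, h_k = k^2 + k + 1 for all k ≥ 0.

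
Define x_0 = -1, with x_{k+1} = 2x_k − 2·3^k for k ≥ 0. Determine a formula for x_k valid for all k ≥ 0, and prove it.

Claim: x_k = 2^k − 2·3^k.

Base case: x_0 = -1, and 2^0 − 2·3^0 = 1 − 2 = -1.
Assume x_r = 2^r − 2·3^r for some r ≥ 0.
Then x_{r+1} = 2x_r − 2·3^r = 2·(2^r − 2·3^r) − 2·3^r = 2^{r+1} − 4·3^r − 2·3^r = 2^{r+1} − 6·3^r = 2^{r+1} − 2·3^{r+1}.
This completes the inductive step, so x_k = 2^k − 2·3^k for all k ≥ 0.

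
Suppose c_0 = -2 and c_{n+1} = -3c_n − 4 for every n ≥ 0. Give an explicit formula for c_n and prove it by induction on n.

Claim: c_n = -(-3)^n − 1.

Base case: c_0 = -2, and -(-3)^0 − 1 = -1 − 1 = -2.
Assume c_j = -(-3)^j − 1 for some j ≥ 0.
Then c_{j+1} = -3c_j − 4 = -3·(-(-3)^j − 1) − 4 = 3·(-3)^j + 3 − 4 = -(-3)^{j+1} − 1.
By induction, c_n = -(-3)^n − 1 for all n ≥ 0.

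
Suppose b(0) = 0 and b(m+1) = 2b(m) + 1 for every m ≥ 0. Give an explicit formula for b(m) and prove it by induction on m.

Claim: b(m) = 2^m − 1.

Base case: b(0) = 0, and 2^0 − 1 = 1 − 1 = 0.
Assume b(r) = 2^r − 1 for some r ≥ 0.
Then b(r+1) = 2b(r) + 1 = 2·(2^r − 1) + 1 = 2^{r+1} − 2 + 1 = 2^{r+1} − 1.
By induction, b(m) = 2^m − 1 for all m ≥ 0.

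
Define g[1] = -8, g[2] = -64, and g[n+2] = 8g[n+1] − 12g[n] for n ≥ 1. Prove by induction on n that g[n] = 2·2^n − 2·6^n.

Base cases: g[1] = -8 and 2·2^1 − 2·6^1 = -8; g[2] = -64 and 2·2^2 − 2·6^2 = -64.
Assume g[i] = 2·2^i − 2·6^i for all 1 ≤ i ≤ j, where j ≥ 2.
Then g[j+1] = 8g[j] − 12g[j−1] = 8·(2·2^j − 2·6^j) − 12·(2·2^{j−1} − 2·6^{j−1}) = 2·(8·2 − 12)2^{j−1} − 2·(8·6 − 12)6^{j−1} = 8·2^{j−1} − 72·6^{j−1} = 2·2^{j+1} − 2·6^{j+1}.
So the formula holds for j+1, and by strong induction g[n] = 2·2^n − 2·6^n for all n ≥ 1.

g[n] = 2·2^n − 2·6^n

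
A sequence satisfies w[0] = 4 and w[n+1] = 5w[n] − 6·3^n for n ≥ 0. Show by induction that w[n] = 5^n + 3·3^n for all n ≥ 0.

Base case: w[0] = 4, and 5^0 + 3·3^0 = 1 + 3 = 4.
Assume w[j] = 5^j + 3·3^j for some j ≥ 0.
Then w[j+1] = 5w[j] − 6·3^j = 5·(5^j + 3·3^j) − 6·3^j = 5^{j+1} + 15·3^j − 6·3^j = 5^{j+1} + 9·3^j = 5^{j+1} + 3·3^{j+1}.
Hence w[n] = 5^n + 3·3^n for every n ≥ 0, by induction.

w[n] = 5^n + 3·3^n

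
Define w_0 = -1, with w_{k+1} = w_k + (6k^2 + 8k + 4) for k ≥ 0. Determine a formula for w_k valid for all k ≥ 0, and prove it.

Claim: w_k = 2k^3 + k^2 + k − 1.

Base case: w_0 = -1, and 2·0^3 + 0^2 + 0 − 1 = -1.
Assume w_r = 2r^3 + r^2 + r − 1.
Then w_{r+1} = w_r + (6r^2 + 8r + 4) = (2r^3 + r^2 + r − 1) + (6r^2 + 8r + 4) = 2r^3 + 7r^2 + 9r + 3,
and 2·(r+1)^3 + (r+1)^2 + (r+1) − 1 = 2r^3 + 7r^2 + 9r + 3.
Hence w_k = 2k^3 + k^2 + k − 1 for every k ≥ 0, by induction.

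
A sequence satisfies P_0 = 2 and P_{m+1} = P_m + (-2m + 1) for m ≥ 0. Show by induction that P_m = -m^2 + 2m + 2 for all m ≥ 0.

Base case: P_0 = 2, and -0^2 + 2·0 + 2 = 2.
Assume P_r = -r^2 + 2r + 2.
Then P_{r+1} = P_r + (-2r + 1) = (-r^2 + 2r + 2) + (-2r + 1) = -r^2 + 3,
and -(r+1)^2 + 2·(r+1) + 2 = -r^2 + 3.
This completes the inductive step, so P_m = -m^2 + 2m + 2 for all m ≥ 0.

P_m = -m^2 + 2m + 2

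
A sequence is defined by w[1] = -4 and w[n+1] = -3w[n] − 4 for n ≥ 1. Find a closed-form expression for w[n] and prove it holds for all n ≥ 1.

Claim: w[n] = (-3)^n − 1.

Base case: w[1] = -4, and (-3)^1 − 1 = -3 − 1 = -4.
Assume w[m] = (-3)^m − 1 for some m ≥ 1.
Then w[m+1] = -3w[m] − 4 = -3·((-3)^m − 1) − 4 = -3·(-3)^m + 3 − 4 = (-3)^{m+1} − 1.
By induction, w[n] = (-3)^n − 1 for all n ≥ 1.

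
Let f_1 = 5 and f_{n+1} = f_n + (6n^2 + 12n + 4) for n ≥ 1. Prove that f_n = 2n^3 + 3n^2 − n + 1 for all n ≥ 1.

Base case: f_1 = 5, and 2·1^3 + 3·1^2 − 1 + 1 = 5.
Assume f_j = 2j^3 + 3j^2 − j + 1.
Then f_{j+1} = f_j + (6j^2 + 12j + 4) = (2j^3 + 3j^2 − j + 1) + (6j^2 + 12j + 4) = 2j^3 + 9j^2 + 11j + 5,
and 2·(j+1)^3 + 3·(j+1)^2 − (j+1) + 1 = 2j^3 + 9j^2 + 11j + 5.
By induction, f_n = 2n^3 + 3n^2 − n + 1 for all n ≥ 1.

f_n = 2n^3 + 3n^2 − n + 1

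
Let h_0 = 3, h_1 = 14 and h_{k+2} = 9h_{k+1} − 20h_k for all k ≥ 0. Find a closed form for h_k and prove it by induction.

Claim: h_k = 4^k + 2·5^k.

Base cases: h_0 = 3 and 4^0 + 2·5^0 = 3; h_1 = 14 and 4^1 + 2·5^1 = 14.
Assume h_j = 4^j + 2·5^j for all 0 ≤ j ≤ m, where m ≥ 1.
Then h_{m+1} = 9h_m − 20h_{m−1} = 9·(4^m + 2·5^m) − 20·(4^{m−1} + 2·5^{m−1}) = (9·4 − 20)4^{m−1} + 2·(9·5 − 20)5^{m−1} = 16·4^{m−1} + 50·5^{m−1} = 4^{m+1} + 2·5^{m+1}.
This completes the inductive step, so h_k = 4^k + 2·5^k for all k ≥ 0.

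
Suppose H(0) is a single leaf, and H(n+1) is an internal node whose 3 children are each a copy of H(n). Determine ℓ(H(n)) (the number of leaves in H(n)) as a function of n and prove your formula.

Claim: ℓ(H(n)) = 3^n.

Base case: ℓ(H(0)) = 1, and 3^0 = 1.
Assume ℓ(H(r)) = 3^r.
Then ℓ(H(r+1)) = 3·ℓ(H(r)) = 3·3^r = 3^{r+1}.
This completes the inductive step, so ℓ(H(n)) = 3^n for all n ≥ 0.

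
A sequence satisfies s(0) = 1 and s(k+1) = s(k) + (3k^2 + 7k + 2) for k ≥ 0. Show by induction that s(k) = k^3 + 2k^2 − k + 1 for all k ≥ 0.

Base case: s(0) = 1, and 0^3 + 2·0^2 − 0 + 1 = 1.
Assume s(r) = r^3 + 2r^2 − r + 1.
Then s(r+1) = s(r) + (3r^2 + 7r + 2) = (r^3 + 2r^2 − r + 1) + (3r^2 + 7r + 2) = r^3 + 5r^2 + 6r + 3,
and (r+1)^3 + 2·(r+1)^2 − (r+1) + 1 = r^3 + 5r^2 + 6r + 3.
By induction, s(k) = k^3 + 2k^2 − k + 1 for all k ≥ 0.

s(k) = k^3 + 2k^2 − k + 1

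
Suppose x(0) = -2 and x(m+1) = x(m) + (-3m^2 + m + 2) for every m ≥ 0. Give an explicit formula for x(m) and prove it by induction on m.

Claim: x(m) = -m^3 + 2m^2 + m − 2.

Base case: x(0) = -2, and -0^3 + 2·0^2 + 0 − 2 = -2.
Assume x(r) = -r^3 + 2r^2 + r − 2.
Then x(r+1) = x(r) + (-3r^2 + r + 2) = (-r^3 + 2r^2 + r − 2) + (-3r^2 + r + 2) = -r^3 − r^2 + 2r,
and -(r+1)^3 + 2·(r+1)^2 + (r+1) − 2 = -r^3 − r^2 + 2r.
This completes the inductive step, so x(m) = -m^3 + 2m^2 + m − 2 for all m ≥ 0.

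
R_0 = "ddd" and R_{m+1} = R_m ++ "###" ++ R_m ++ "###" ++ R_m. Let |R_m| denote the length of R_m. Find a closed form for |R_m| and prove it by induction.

Claim: |R_m| = 6·3^m − 3.

Base case: |R_0| = 3, and 6·3^0 − 3 = 3.
Assume |R_j| = 6·3^j − 3.
Then |R_{j+1}| = 3|R_j| + 6 = 3(6·3^j − 3) + 6 = 6·3^{j+1} − 9 + 6 = 6·3^{j+1} − 3.
This completes the inductive step, so |R_m| = 6·3^m − 3 for all m ≥ 0.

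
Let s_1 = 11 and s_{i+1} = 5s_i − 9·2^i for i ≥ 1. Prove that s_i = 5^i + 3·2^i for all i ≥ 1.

Base case: s_1 = 11, and 5^1 + 3·2^1 = 5 + 6 = 11.
Assume s_k = 5^k + 3·2^k for some k ≥ 1.
Then s_{k+1} = 5s_k − 9·2^k = 5·(5^k + 3·2^k) − 9·2^k = 5^{k+1} + 15·2^k − 9·2^k = 5^{k+1} + 6·2^k = 5^{k+1} + 3·2^{k+1}.
By induction, s_i = 5^i + 3·2^i for all i ≥ 1.

s_i = 5^i + 3·2^i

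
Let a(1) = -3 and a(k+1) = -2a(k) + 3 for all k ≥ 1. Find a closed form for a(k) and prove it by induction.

Claim: a(k) = 2·(-2)^k + 1.

Base case: a(1) = -3, and 2·(-2)^1 + 1 = -4 + 1 = -3.
Assume a(j) = 2·(-2)^j + 1 for some j ≥ 1.
Then a(j+1) = -2a(j) + 3 = -2·(2·(-2)^j + 1) + 3 = -4·(-2)^j − 2 + 3 = 2·(-2)^{j+1} + 1.
By induction, a(k) = 2·(-2)^k + 1 for all k ≥ 1.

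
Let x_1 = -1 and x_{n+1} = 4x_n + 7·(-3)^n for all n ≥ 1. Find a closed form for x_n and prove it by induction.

Claim: x_n = -4^n − (-3)^n.

Base case: x_1 = -1, and -4^1 − (-3)^1 = -4 + 3 = -1.
Assume x_j = -4^j − (-3)^j for some j ≥ 1.
Then x_{j+1} = 4x_j + 7·(-3)^j = 4·(-4^j − (-3)^j) + 7·(-3)^j = -4^{j+1} − 4·(-3)^j + 7·(-3)^j = -4^{j+1} + 3·(-3)^j = -4^{j+1} − (-3)^{j+1}.
So the formula holds for j+1, and by induction x_n = -4^n − (-3)^n for all n ≥ 1.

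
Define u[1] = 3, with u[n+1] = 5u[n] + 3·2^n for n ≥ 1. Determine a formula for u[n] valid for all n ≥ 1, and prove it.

Claim: u[n] = 5^n − 2^n.

Base case: u[1] = 3, and 5^1 − 2^1 = 5 − 2 = 3.
Assume u[j] = 5^j − 2^j for some j ≥ 1.
Then u[j+1] = 5u[j] + 3·2^j = 5·(5^j − 2^j) + 3·2^j = 5^{j+1} − 5·2^j + 3·2^j = 5^{j+1} − 2·2^j = 5^{j+1} − 2^{j+1}.
So the formula holds for j+1, and by induction u[n] = 5^n − 2^n for all n ≥ 1.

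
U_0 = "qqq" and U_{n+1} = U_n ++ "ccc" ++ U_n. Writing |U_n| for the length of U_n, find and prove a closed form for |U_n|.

Claim: |U_n| = 6·2^n − 3.

Base case: |U_0| = 3, and 6·2^0 − 3 = 3.
Assume |U_r| = 6·2^r − 3.
Then |U_{r+1}| = |U_r| + 3 + |U_r| = 2|U_r| + 3 = 2(6·2^r − 3) + 3 = 6·2^{r+1} − 6 + 3 = 6·2^{r+1} − 3.
Hence |U_n| = 6·2^n − 3 for every n ≥ 0, by induction.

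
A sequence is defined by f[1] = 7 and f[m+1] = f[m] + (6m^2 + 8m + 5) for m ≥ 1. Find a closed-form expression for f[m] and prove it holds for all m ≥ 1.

Claim: f[m] = 2m^3 + m^2 + 2m + 2.

Base case: f[1] = 7, and 2·1^3 + 1^2 + 2·1 + 2 = 7.
Assume f[k] = 2k^3 + k^2 + 2k + 2.
Then f[k+1] = f[k] + (6k^2 + 8k + 5) = (2k^3 + k^2 + 2k + 2) + (6k^2 + 8k + 5) = 2k^3 + 7k^2 + 10k + 7,
and 2·(k+1)^3 + (k+1)^2 + 2·(k+1) + 2 = 2k^3 + 7k^2 + 10k + 7.
Hence f[m] = 2m^3 + m^2 + 2m + 2 for every m ≥ 1, by induction.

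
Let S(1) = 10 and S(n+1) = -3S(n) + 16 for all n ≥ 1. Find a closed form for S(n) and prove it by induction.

Claim: S(n) = -2·(-3)^n + 4.

Base case: S(1) = 10, and -2·(-3)^1 + 4 = 6 + 4 = 10.
Assume S(m) = -2·(-3)^m + 4 for some m ≥ 1.
Then S(m+1) = -3S(m) + 16 = -3·(-2·(-3)^m + 4) + 16 = 6·(-3)^m − 12 + 16 = -2·(-3)^{m+1} + 4.
So the formula holds for m+1, and by induction S(n) = -2·(-3)^n + 4 for all n ≥ 1.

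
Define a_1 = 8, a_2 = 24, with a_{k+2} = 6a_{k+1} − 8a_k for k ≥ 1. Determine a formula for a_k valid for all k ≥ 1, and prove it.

Claim: a_k = 4^k + 2·2^k.

Base cases: a_1 = 8 and 4^1 + 2·2^1 = 8; a_2 = 24 and 4^2 + 2·2^2 = 24.
Assume a_j = 4^j + 2·2^j for all 1 ≤ j ≤ m, where m ≥ 2.
Then a_{m+1} = 6a_m − 8a_{m−1} = 6·(4^m + 2·2^m) − 8·(4^{m−1} + 2·2^{m−1}) = (6·4 − 8)4^{m−1} + 2·(6·2 − 8)2^{m−1} = 16·4^{m−1} + 8·2^{m−1} = 4^{m+1} + 2·2^{m+1}.
So the formula holds for m+1, and by strong induction a_k = 4^k + 2·2^k for all k ≥ 1.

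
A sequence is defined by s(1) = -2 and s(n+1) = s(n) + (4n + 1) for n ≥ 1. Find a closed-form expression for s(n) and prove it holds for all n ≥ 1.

Claim: s(n) = 2n^2 − n − 3.

Base case: s(1) = -2, and 2·1^2 − 1 − 3 = -2.
Assume s(m) = 2m^2 − m − 3.
Then s(m+1) = s(m) + (4m + 1) = (2m^2 − m − 3) + (4m + 1) = 2m^2 + 3m − 2,
and 2·(m+1)^2 − (m+1) − 3 = 2m^2 + 3m − 2.
Hence s(n) = 2n^2 − n − 3 for every n ≥ 1, by induction.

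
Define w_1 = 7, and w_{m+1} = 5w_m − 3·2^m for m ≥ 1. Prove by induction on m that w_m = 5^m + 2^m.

Base case: w_1 = 7, and 5^1 + 2^1 = 5 + 2 = 7.
Assume w_j = 5^j + 2^j for some j ≥ 1.
Then w_{j+1} = 5w_j − 3·2^j = 5·(5^j + 2^j) − 3·2^j = 5^{j+1} + 5·2^j − 3·2^j = 5^{j+1} + 2·2^j = 5^{j+1} + 2^{j+1}.
This completes the inductive step, so w_m = 5^m + 2^m for all m ≥ 1.

w_m = 5^m + 2^m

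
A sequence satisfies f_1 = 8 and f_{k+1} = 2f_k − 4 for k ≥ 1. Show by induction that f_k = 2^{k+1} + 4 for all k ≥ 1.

Base case: f_1 = 8, and 2^{1+1} + 4 = 4 + 4 = 8.
Assume f_j = 2^{j+1} + 4 for some j ≥ 1.
Then f_{j+1} = 2f_j − 4 = 2·(2^{j+1} + 4) − 4 = 2^{j+2} + 8 − 4 = 2^{j+2} + 4.
This completes the inductive step, so f_k = 2^{k+1} + 4 for all k ≥ 1.

f_k = 2^{k+1} + 4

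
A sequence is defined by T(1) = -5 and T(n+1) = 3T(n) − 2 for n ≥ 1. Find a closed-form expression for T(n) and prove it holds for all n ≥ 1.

Claim: T(n) = -2·3^n + 1.

Base case: T(1) = -5, and -2·3^1 + 1 = -6 + 1 = -5.
Assume T(j) = -2·3^j + 1 for some j ≥ 1.
Then T(j+1) = 3T(j) − 2 = 3·(-2·3^j + 1) − 2 = -6·3^j + 3 − 2 = -2·3^{j+1} + 1.
Hence T(n) = -2·3^n + 1 for every n ≥ 1, by induction.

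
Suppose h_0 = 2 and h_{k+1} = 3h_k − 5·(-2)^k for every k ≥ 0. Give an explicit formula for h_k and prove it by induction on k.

Claim: h_k = 3^k + (-2)^k.

Base case: h_0 = 2, and 3^0 + (-2)^0 = 1 + 1 = 2.
Assume h_r = 3^r + (-2)^r for some r ≥ 0.
Then h_{r+1} = 3h_r − 5·(-2)^r = 3·(3^r + (-2)^r) − 5·(-2)^r = 3^{r+1} + 3·(-2)^r − 5·(-2)^r = 3^{r+1} − 2·(-2)^r = 3^{r+1} + (-2)^{r+1}.
This completes the inductive step, so h_k = 3^k + (-2)^k for all k ≥ 0.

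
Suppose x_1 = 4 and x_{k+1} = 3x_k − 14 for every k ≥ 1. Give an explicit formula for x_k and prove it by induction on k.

Claim: x_k = -3^k + 7.

Base case: x_1 = 4, and -3^1 + 7 = -3 + 7 = 4.
Assume x_m = -3^m + 7 for some m ≥ 1.
Then x_{m+1} = 3x_m − 14 = 3·(-3^m + 7) − 14 = -3^{m+1} + 21 − 14 = -3^{m+1} + 7.
By induction, x_k = -3^k + 7 for all k ≥ 1.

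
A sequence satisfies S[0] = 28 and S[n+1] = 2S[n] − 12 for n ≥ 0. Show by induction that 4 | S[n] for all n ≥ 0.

Base case: S[0] = 28 = 4·7, so 4 | S[0].
Assume 4 | S[r], so S[r] = 4t for some integer t.
Then S[r+1] = 2S[r] − 12 = 2·(4t) − 12 = 4(2t − 3), so 4 | S[r+1].
This completes the inductive step, so 4 | S[n] for all n ≥ 0.

4 | S[n]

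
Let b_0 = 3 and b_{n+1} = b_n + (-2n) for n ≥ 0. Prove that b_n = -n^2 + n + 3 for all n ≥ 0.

Base case: b_0 = 3, and -0^2 + 0 + 3 = 3.
Assume b_k = -k^2 + k + 3.
Then b_{k+1} = b_k + (-2k) = (-k^2 + k + 3) + (-2k) = -k^2 − k + 3,
and -(k+1)^2 + (k+1) + 3 = -k^2 − k + 3.
Hence b_n = -n^2 + n + 3 for every n ≥ 0, by induction.

b_n = -n^2 + n + 3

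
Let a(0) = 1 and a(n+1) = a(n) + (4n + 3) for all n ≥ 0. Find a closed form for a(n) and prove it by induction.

Claim: a(n) = 2n^2 + n + 1.

Base case: a(0) = 1, and 2·0^2 + 0 + 1 = 1.
Assume a(m) = 2m^2 + m + 1.
Then a(m+1) = a(m) + (4m + 3) = (2m^2 + m + 1) + (4m + 3) = 2m^2 + 5m + 4,
and 2·(m+1)^2 + (m+1) + 1 = 2m^2 + 5m + 4.
This completes the inductive step, so a(n) = 2n^2 + n + 1 for all n ≥ 0.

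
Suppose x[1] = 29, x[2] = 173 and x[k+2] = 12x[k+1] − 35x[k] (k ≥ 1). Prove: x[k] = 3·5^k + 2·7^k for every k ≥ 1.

Base cases: x[1] = 29 and 3·5^1 + 2·7^1 = 29; x[2] = 173 and 3·5^2 + 2·7^2 = 173.
Assume x[j] = 3·5^j + 2·7^j for all 1 ≤ j ≤ m, where m ≥ 2.
Then x[m+1] = 12x[m] − 35x[m−1] = 12·(3·5^m + 2·7^m) − 35·(3·5^{m−1} + 2·7^{m−1}) = 3·(12·5 − 35)5^{m−1} + 2·(12·7 − 35)7^{m−1} = 75·5^{m−1} + 98·7^{m−1} = 3·5^{m+1} + 2·7^{m+1}.
Hence x[k] = 3·5^k + 2·7^k for every k ≥ 1, by strong induction.

x[k] = 3·5^k + 2·7^k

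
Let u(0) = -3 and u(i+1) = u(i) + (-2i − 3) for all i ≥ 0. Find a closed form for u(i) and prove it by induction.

Claim: u(i) = -i^2 − 2i − 3.

Base case: u(0) = -3, and -0^2 − 2·0 − 3 = -3.
Assume u(r) = -r^2 − 2r − 3.
Then u(r+1) = u(r) + (-2r − 3) = (-r^2 − 2r − 3) + (-2r − 3) = -r^2 − 4r − 6,
and -(r+1)^2 − 2·(r+1) − 3 = -r^2 − 4r − 6.
This completes the inductive step, so u(i) = -i^2 − 2i − 3 for all i ≥ 0.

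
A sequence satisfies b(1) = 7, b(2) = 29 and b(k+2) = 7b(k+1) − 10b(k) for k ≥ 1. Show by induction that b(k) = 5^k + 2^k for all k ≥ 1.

Base cases: b(1) = 7 and 5^1 + 2^1 = 7; b(2) = 29 and 5^2 + 2^2 = 29.
Assume b(i) = 5^i + 2^i for all 1 ≤ i ≤ j, where j ≥ 2.
Then b(j+1) = 7b(j) − 10b(j−1) = 7·(5^j + 2^j) − 10·(5^{j−1} + 2^{j−1}) = (7·5 − 10)5^{j−1} + (7·2 − 10)2^{j−1} = 25·5^{j−1} + 4·2^{j−1} = 5^{j+1} + 2^{j+1}.
So the formula holds for j+1, and by strong induction b(k) = 5^k + 2^k for all k ≥ 1.

b(k) = 5^k + 2^k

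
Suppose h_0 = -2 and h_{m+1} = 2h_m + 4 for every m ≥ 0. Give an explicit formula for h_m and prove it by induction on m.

Claim: h_m = 2^{m+1} − 4.

Base case: h_0 = -2, and 2^{0+1} − 4 = 2 − 4 = -2.
Assume h_k = 2^{k+1} − 4 for some k ≥ 0.
Then h_{k+1} = 2h_k + 4 = 2·(2^{k+1} − 4) + 4 = 2^{k+2} − 8 + 4 = 2^{k+2} − 4.
By induction, h_m = 2^{m+1} − 4 for all m ≥ 0.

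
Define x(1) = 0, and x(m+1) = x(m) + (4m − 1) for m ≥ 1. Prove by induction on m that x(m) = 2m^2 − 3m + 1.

Base case: x(1) = 0, and 2·1^2 − 3·1 + 1 = 0.
Assume x(k) = 2k^2 − 3k + 1.
Then x(k+1) = x(k) + (4k − 1) = (2k^2 − 3k + 1) + (4k − 1) = 2k^2 + k,
and 2·(k+1)^2 − 3·(k+1) + 1 = 2k^2 + k.
By induction, x(m) = 2m^2 − 3m + 1 for all m ≥ 1.

x(m) = 2m^2 − 3m + 1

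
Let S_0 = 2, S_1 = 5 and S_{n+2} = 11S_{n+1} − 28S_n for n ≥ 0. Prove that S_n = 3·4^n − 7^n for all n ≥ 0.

Base cases: S_0 = 2 and 3·4^0 − 7^0 = 2; S_1 = 5 and 3·4^1 − 7^1 = 5.
Assume S_j = 3·4^j − 7^j for all 0 ≤ j ≤ k, where k ≥ 1.
Then S_{k+1} = 11S_k − 28S_{k−1} = 11·(3·4^k − 7^k) − 28·(3·4^{k−1} − 7^{k−1}) = 3·(11·4 − 28)4^{k−1} − (11·7 − 28)7^{k−1} = 48·4^{k−1} − 49·7^{k−1} = 3·4^{k+1} − 7^{k+1}.
Hence S_n = 3·4^n − 7^n for every n ≥ 0, by strong induction.

S_n = 3·4^n − 7^n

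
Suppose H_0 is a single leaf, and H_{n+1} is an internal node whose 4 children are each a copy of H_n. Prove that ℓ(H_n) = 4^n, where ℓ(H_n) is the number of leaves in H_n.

Base case: ℓ(H_0) = 1, and 4^0 = 1.
Assume ℓ(H_j) = 4^j.
Then ℓ(H_{j+1}) = 4·ℓ(H_j) = 4·4^j = 4^{j+1}.
Hence ℓ(H_n) = 4^n for every n ≥ 0, by induction.

ℓ(H_n) = 4^n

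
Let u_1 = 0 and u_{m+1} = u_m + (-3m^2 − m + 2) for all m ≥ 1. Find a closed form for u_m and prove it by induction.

Claim: u_m = -m^3 + m^2 + 2m − 2.

Base case: u_1 = 0, and -1^3 + 1^2 + 2·1 − 2 = 0.
Assume u_r = -r^3 + r^2 + 2r − 2.
Then u_{r+1} = u_r + (-3r^2 − r + 2) = (-r^3 + r^2 + 2r − 2) + (-3r^2 − r + 2) = -r^3 − 2r^2 + r,
and -(r+1)^3 + (r+1)^2 + 2·(r+1) − 2 = -r^3 − 2r^2 + r.
This completes the inductive step, so u_m = -m^3 + m^2 + 2m − 2 for all m ≥ 1.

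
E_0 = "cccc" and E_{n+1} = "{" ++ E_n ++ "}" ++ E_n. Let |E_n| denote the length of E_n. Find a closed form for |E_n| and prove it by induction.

Claim: |E_n| = 6·2^n − 2.

Base case: |E_0| = 4, and 6·2^0 − 2 = 4.
Assume |E_j| = 6·2^j − 2.
Then |E_{j+1}| = 1 + |E_j| + 1 + |E_j| = 2|E_j| + 2 = 2(6·2^j − 2) + 2 = 6·2^{j+1} − 4 + 2 = 6·2^{j+1} − 2.
Hence |E_n| = 6·2^n − 2 for every n ≥ 0, by induction.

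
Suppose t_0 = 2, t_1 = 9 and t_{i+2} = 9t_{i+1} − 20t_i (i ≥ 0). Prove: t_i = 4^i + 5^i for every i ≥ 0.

Base cases: t_0 = 2 and 4^0 + 5^0 = 2; t_1 = 9 and 4^1 + 5^1 = 9.
Assume t_j = 4^j + 5^j for all 0 ≤ j ≤ k, where k ≥ 1.
Then t_{k+1} = 9t_k − 20t_{k−1} = 9·(4^k + 5^k) − 20·(4^{k−1} + 5^{k−1}) = (9·4 − 20)4^{k−1} + (9·5 − 20)5^{k−1} = 16·4^{k−1} + 25·5^{k−1} = 4^{k+1} + 5^{k+1}.
This completes the inductive step, so t_i = 4^i + 5^i for all i ≥ 0.

t_i = 4^i + 5^i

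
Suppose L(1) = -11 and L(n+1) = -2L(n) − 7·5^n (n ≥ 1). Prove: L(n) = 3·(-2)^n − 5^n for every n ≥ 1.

Base case: L(1) = -11, and 3·(-2)^1 − 5^1 = -6 − 5 = -11.
Assume L(j) = 3·(-2)^j − 5^j for some j ≥ 1.
Then L(j+1) = -2L(j) − 7·5^j = -2·(3·(-2)^j − 5^j) − 7·5^j = 3·(-2)^{j+1} + 2·5^j − 7·5^j = 3·(-2)^{j+1} − 5·5^j = 3·(-2)^{j+1} − 5^{j+1}.
Hence L(n) = 3·(-2)^n − 5^n for every n ≥ 1, by induction.

L(n) = 3·(-2)^n − 5^n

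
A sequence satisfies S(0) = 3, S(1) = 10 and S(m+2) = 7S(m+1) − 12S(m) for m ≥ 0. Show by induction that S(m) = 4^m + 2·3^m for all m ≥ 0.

Base cases: S(0) = 3 and 4^0 + 2·3^0 = 3; S(1) = 10 and 4^1 + 2·3^1 = 10.
Assume S(i) = 4^i + 2·3^i for all 0 ≤ i ≤ j, where j ≥ 1.
Then S(j+1) = 7S(j) − 12S(j−1) = 7·(4^j + 2·3^j) − 12·(4^{j−1} + 2·3^{j−1}) = (7·4 − 12)4^{j−1} + 2·(7·3 − 12)3^{j−1} = 16·4^{j−1} + 18·3^{j−1} = 4^{j+1} + 2·3^{j+1}.
By strong induction, S(m) = 4^m + 2·3^m for all m ≥ 0.

S(m) = 4^m + 2·3^m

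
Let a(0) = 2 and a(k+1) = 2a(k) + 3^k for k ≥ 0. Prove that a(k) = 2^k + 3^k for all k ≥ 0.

Base case: a(0) = 2, and 2^0 + 3^0 = 1 + 1 = 2.
Assume a(j) = 2^j + 3^j for some j ≥ 0.
Then a(j+1) = 2a(j) + 3^j = 2·(2^j + 3^j) + 3^j = 2^{j+1} + 2·3^j + 3^j = 2^{j+1} + 3·3^j = 2^{j+1} + 3^{j+1}.
So the formula holds for j+1, and by induction a(k) = 2^k + 3^k for all k ≥ 0.

a(k) = 2^k + 3^k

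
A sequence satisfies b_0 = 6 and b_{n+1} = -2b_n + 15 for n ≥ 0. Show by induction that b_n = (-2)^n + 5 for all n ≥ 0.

Base case: b_0 = 6, and (-2)^0 + 5 = 1 + 5 = 6.
Assume b_r = (-2)^r + 5 for some r ≥ 0.
Then b_{r+1} = -2b_r + 15 = -2·((-2)^r + 5) + 15 = -2·(-2)^r − 10 + 15 = (-2)^{r+1} + 5.
Hence b_n = (-2)^n + 5 for every n ≥ 0, by induction.

b_n = (-2)^n + 5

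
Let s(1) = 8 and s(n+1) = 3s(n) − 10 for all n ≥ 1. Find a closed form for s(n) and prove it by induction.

Claim: s(n) = 3^n + 5.

Base case: s(1) = 8, and 3^1 + 5 = 3 + 5 = 8.
Assume s(j) = 3^j + 5 for some j ≥ 1.
Then s(j+1) = 3s(j) − 10 = 3·(3^j + 5) − 10 = 3^{j+1} + 15 − 10 = 3^{j+1} + 5.
By induction, s(n) = 3^n + 5 for all n ≥ 1.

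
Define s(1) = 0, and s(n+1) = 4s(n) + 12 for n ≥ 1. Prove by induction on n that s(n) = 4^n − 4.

Base case: s(1) = 0, and 4^1 − 4 = 4 − 4 = 0.
Assume s(m) = 4^m − 4 for some m ≥ 1.
Then s(m+1) = 4s(m) + 12 = 4·(4^m − 4) + 12 = 4^{m+1} − 16 + 12 = 4^{m+1} − 4.
This completes the inductive step, so s(n) = 4^n − 4 for all n ≥ 1.

s(n) = 4^n − 4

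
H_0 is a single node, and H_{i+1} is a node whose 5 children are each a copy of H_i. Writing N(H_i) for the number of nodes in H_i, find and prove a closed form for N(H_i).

Claim: N(H_i) = (5^{i+1} − 1)/4.

Base case: N(H_0) = 1, and (5^{0+1} − 1)/4 = 1.
Assume N(H_m) = (5^{m+1} − 1)/4.
Then N(H_{m+1}) = 1 + 5N(H_m) = 1 + 5·(5^{m+1} − 1)/4 = 1 + (5^{m+2} − 5)/4 = (4 + 5^{m+2} − 5)/4 = (5^{m+2} − 1)/4.
Hence N(H_i) = (5^{i+1} − 1)/4 for every i ≥ 0, by induction.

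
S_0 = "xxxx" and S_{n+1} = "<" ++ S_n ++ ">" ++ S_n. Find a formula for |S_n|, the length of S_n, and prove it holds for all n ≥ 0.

Claim: |S_n| = 6·2^n − 2.

Base case: |S_0| = 4, and 6·2^0 − 2 = 4.
Assume |S_r| = 6·2^r − 2.
Then |S_{r+1}| = 1 + |S_r| + 1 + |S_r| = 2|S_r| + 2 = 2(6·2^r − 2) + 2 = 6·2^{r+1} − 4 + 2 = 6·2^{r+1} − 2.
This completes the inductive step, so |S_n| = 6·2^n − 2 for all n ≥ 0.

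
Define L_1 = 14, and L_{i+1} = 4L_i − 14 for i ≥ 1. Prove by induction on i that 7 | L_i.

Base case: L_1 = 14 = 7·2, so 7 | L_1.
Assume 7 | L_m, so L_m = 7t for some integer t.
Then L_{m+1} = 4L_m − 14 = 4·(7t) − 14 = 7(4t − 2), so 7 | L_{m+1}.
This completes the inductive step, so 7 | L_i for all i ≥ 1.

7 | L_i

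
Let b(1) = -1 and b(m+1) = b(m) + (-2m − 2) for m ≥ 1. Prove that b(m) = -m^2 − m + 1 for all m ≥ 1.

Base case: b(1) = -1, and -1^2 − 1 + 1 = -1.
Assume b(j) = -j^2 − j + 1.
Then b(j+1) = b(j) + (-2j − 2) = (-j^2 − j + 1) + (-2j − 2) = -j^2 − 3j − 1,
and -(j+1)^2 − (j+1) + 1 = -j^2 − 3j − 1.
By induction, b(m) = -m^2 − m + 1 for all m ≥ 1.

b(m) = -m^2 − m + 1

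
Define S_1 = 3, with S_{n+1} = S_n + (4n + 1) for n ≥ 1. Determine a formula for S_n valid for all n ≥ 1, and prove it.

Claim: S_n = 2n^2 − n + 2.

Base case: S_1 = 3, and 2·1^2 − 1 + 2 = 3.
Assume S_m = 2m^2 − m + 2.
Then S_{m+1} = S_m + (4m + 1) = (2m^2 − m + 2) + (4m + 1) = 2m^2 + 3m + 3,
and 2·(m+1)^2 − (m+1) + 2 = 2m^2 + 3m + 3.
This completes the inductive step, so S_n = 2n^2 − n + 2 for all n ≥ 1.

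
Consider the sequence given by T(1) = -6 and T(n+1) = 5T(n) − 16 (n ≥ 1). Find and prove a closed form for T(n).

Claim: T(n) = -2·5^n + 4.

Base case: T(1) = -6, and -2·5^1 + 4 = -10 + 4 = -6.
Assume T(k) = -2·5^k + 4 for some k ≥ 1.
Then T(k+1) = 5T(k) − 16 = 5·(-2·5^k + 4) − 16 = -10·5^k + 20 − 16 = -2·5^{k+1} + 4.
So the formula holds for k+1, and by induction T(n) = -2·5^n + 4 for all n ≥ 1.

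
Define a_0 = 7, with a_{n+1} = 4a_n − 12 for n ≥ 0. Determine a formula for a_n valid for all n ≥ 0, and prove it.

Claim: a_n = 3·4^n + 4.

Base case: a_0 = 7, and 3·4^0 + 4 = 3 + 4 = 7.
Assume a_k = 3·4^k + 4 for some k ≥ 0.
Then a_{k+1} = 4a_k − 12 = 4·(3·4^k + 4) − 12 = 12·4^k + 16 − 12 = 3·4^{k+1} + 4.
Hence a_n = 3·4^n + 4 for every n ≥ 0, by induction.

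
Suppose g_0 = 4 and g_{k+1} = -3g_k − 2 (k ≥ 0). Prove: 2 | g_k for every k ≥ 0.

Base case: g_0 = 4 = 2·2, so 2 | g_0.
Assume 2 | g_r, so g_r = 2t for some integer t.
Then g_{r+1} = -3g_r − 2 = -3·(2t) − 2 = 2(-3t − 1), so 2 | g_{r+1}.
Hence 2 | g_k for every k ≥ 0, by induction.

2 | g_k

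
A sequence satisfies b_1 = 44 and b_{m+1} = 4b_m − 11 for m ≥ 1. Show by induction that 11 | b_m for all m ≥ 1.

Base case: b_1 = 44 = 11·4, so 11 | b_1.
Assume 11 | b_j, so b_j = 11t for some integer t.
Then b_{j+1} = 4b_j − 11 = 4·(11t) − 11 = 11(4t − 1), so 11 | b_{j+1}.
This completes the inductive step, so 11 | b_m for all m ≥ 1.

11 | b_m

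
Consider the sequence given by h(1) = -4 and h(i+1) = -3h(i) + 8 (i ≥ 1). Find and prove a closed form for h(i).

Claim: h(i) = 2·(-3)^i + 2.

Base case: h(1) = -4, and 2·(-3)^1 + 2 = -6 + 2 = -4.
Assume h(j) = 2·(-3)^j + 2 for some j ≥ 1.
Then h(j+1) = -3h(j) + 8 = -3·(2·(-3)^j + 2) + 8 = -6·(-3)^j − 6 + 8 = 2·(-3)^{j+1} + 2.
Hence h(i) = 2·(-3)^i + 2 for every i ≥ 1, by induction.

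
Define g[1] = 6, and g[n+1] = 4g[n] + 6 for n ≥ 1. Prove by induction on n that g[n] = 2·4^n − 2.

Base case: g[1] = 6, and 2·4^1 − 2 = 8 − 2 = 6.
Assume g[m] = 2·4^m − 2 for some m ≥ 1.
Then g[m+1] = 4g[m] + 6 = 4·(2·4^m − 2) + 6 = 8·4^m − 8 + 6 = 2·4^{m+1} − 2.
By induction, g[n] = 2·4^n − 2 for all n ≥ 1.

g[n] = 2·4^n − 2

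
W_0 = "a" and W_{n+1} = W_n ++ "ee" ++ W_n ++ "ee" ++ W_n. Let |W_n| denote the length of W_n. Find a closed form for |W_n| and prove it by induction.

Claim: |W_n| = 3^{n+1} − 2.

Base case: |W_0| = 1, and 3^{0+1} − 2 = 1.
Assume |W_k| = 3^{k+1} − 2.
Then |W_{k+1}| = 3|W_k| + 4 = 3(3^{k+1} − 2) + 4 = 3^{k+2} − 6 + 4 = 3^{k+2} − 2.
Hence |W_n| = 3^{n+1} − 2 for every n ≥ 0, by induction.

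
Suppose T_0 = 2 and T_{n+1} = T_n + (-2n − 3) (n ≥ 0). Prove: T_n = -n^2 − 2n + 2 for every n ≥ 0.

Base case: T_0 = 2, and -0^2 − 2·0 + 2 = 2.
Assume T_m = -m^2 − 2m + 2.
Then T_{m+1} = T_m + (-2m − 3) = (-m^2 − 2m + 2) + (-2m − 3) = -m^2 − 4m − 1,
and -(m+1)^2 − 2·(m+1) + 2 = -m^2 − 4m − 1.
By induction, T_n = -n^2 − 2n + 2 for all n ≥ 0.

T_n = -n^2 − 2n + 2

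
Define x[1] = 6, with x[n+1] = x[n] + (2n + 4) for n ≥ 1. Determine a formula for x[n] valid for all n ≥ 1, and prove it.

Claim: x[n] = n^2 + 3n + 2.

Base case: x[1] = 6, and 1^2 + 3·1 + 2 = 6.
Assume x[r] = r^2 + 3r + 2.
Then x[r+1] = x[r] + (2r + 4) = (r^2 + 3r + 2) + (2r + 4) = r^2 + 5r + 6,
and (r+1)^2 + 3·(r+1) + 2 = r^2 + 5r + 6.
This completes the inductive step, so x[n] = n^2 + 3n + 2 for all n ≥ 1.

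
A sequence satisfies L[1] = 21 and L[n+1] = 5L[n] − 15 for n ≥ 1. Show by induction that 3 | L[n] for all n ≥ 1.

Base case: L[1] = 21 = 3·7, so 3 | L[1].
Assume 3 | L[r], so L[r] = 3t for some integer t.
Then L[r+1] = 5L[r] − 15 = 5·(3t) − 15 = 3(5t − 5), so 3 | L[r+1].
This completes the inductive step, so 3 | L[n] for all n ≥ 1.

3 | L[n]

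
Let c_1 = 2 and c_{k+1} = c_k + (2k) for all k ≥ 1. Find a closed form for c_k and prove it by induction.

Claim: c_k = k^2 − k + 2.

Base case: c_1 = 2, and 1^2 − 1 + 2 = 2.
Assume c_j = j^2 − j + 2.
Then c_{j+1} = c_j + (2j) = (j^2 − j + 2) + (2j) = j^2 + j + 2,
and (j+1)^2 − (j+1) + 2 = j^2 + j + 2.
Hence c_k = k^2 − k + 2 for every k ≥ 1, by induction.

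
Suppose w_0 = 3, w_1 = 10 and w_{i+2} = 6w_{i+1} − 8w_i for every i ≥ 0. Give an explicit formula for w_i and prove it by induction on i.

Claim: w_i = 2·4^i + 2^i.

Base cases: w_0 = 3 and 2·4^0 + 2^0 = 3; w_1 = 10 and 2·4^1 + 2^1 = 10.
Assume w_t = 2·4^t + 2^t for all 0 ≤ t ≤ j, where j ≥ 1.
Then w_{j+1} = 6w_j − 8w_{j−1} = 6·(2·4^j + 2^j) − 8·(2·4^{j−1} + 2^{j−1}) = 2·(6·4 − 8)4^{j−1} + (6·2 − 8)2^{j−1} = 32·4^{j−1} + 4·2^{j−1} = 2·4^{j+1} + 2^{j+1}.
By strong induction, w_i = 2·4^i + 2^i for all i ≥ 0.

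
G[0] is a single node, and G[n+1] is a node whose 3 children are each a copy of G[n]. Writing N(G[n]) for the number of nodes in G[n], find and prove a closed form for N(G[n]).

Claim: N(G[n]) = (3^{n+1} − 1)/2.

Base case: N(G[0]) = 1, and (3^{0+1} − 1)/2 = 1.
Assume N(G[r]) = (3^{r+1} − 1)/2.
Then N(G[r+1]) = 1 + 3N(G[r]) = 1 + 3·(3^{r+1} − 1)/2 = 1 + (3^{r+2} − 3)/2 = (2 + 3^{r+2} − 3)/2 = (3^{r+2} − 1)/2.
This completes the inductive step, so N(G[n]) = (3^{n+1} − 1)/2 for all n ≥ 0.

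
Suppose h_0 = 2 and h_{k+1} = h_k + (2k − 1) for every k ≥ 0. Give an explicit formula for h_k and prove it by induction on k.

Claim: h_k = k^2 − 2k + 2.

Base case: h_0 = 2, and 0^2 − 2·0 + 2 = 2.
Assume h_m = m^2 − 2m + 2.
Then h_{m+1} = h_m + (2m − 1) = (m^2 − 2m + 2) + (2m − 1) = m^2 + 1,
and (m+1)^2 − 2·(m+1) + 2 = m^2 + 1.
This completes the inductive step, so h_k = k^2 − 2k + 2 for all k ≥ 0.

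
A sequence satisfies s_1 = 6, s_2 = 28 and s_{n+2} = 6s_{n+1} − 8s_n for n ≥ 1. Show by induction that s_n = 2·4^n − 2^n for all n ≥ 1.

Base cases: s_1 = 6 and 2·4^1 − 2^1 = 6; s_2 = 28 and 2·4^2 − 2^2 = 28.
Assume s_j = 2·4^j − 2^j for all 1 ≤ j ≤ m, where m ≥ 2.
Then s_{m+1} = 6s_m − 8s_{m−1} = 6·(2·4^m − 2^m) − 8·(2·4^{m−1} − 2^{m−1}) = 2·(6·4 − 8)4^{m−1} − (6·2 − 8)2^{m−1} = 32·4^{m−1} − 4·2^{m−1} = 2·4^{m+1} − 2^{m+1}.
Hence s_n = 2·4^n − 2^n for every n ≥ 1, by strong induction.

s_n = 2·4^n − 2^n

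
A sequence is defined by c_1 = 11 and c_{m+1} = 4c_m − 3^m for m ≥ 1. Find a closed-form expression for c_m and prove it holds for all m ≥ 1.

Claim: c_m = 2·4^m + 3^m.

Base case: c_1 = 11, and 2·4^1 + 3^1 = 8 + 3 = 11.
Assume c_j = 2·4^j + 3^j for some j ≥ 1.
Then c_{j+1} = 4c_j − 3^j = 4·(2·4^j + 3^j) − 3^j = 2·4^{j+1} + 4·3^j − 3^j = 2·4^{j+1} + 3·3^j = 2·4^{j+1} + 3^{j+1}.
This completes the inductive step, so c_m = 2·4^m + 3^m for all m ≥ 1.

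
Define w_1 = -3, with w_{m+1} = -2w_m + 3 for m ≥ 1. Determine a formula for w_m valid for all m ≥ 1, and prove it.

Claim: w_m = 2·(-2)^m + 1.

Base case: w_1 = -3, and 2·(-2)^1 + 1 = -4 + 1 = -3.
Assume w_j = 2·(-2)^j + 1 for some j ≥ 1.
Then w_{j+1} = -2w_j + 3 = -2·(2·(-2)^j + 1) + 3 = -4·(-2)^j − 2 + 3 = 2·(-2)^{j+1} + 1.
This completes the inductive step, so w_m = 2·(-2)^m + 1 for all m ≥ 1.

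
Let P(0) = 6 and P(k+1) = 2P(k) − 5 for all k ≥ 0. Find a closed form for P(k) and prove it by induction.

Claim: P(k) = 2^k + 5.

Base case: P(0) = 6, and 2^0 + 5 = 1 + 5 = 6.
Assume P(j) = 2^j + 5 for some j ≥ 0.
Then P(j+1) = 2P(j) − 5 = 2·(2^j + 5) − 5 = 2^{j+1} + 10 − 5 = 2^{j+1} + 5.
Hence P(k) = 2^k + 5 for every k ≥ 0, by induction.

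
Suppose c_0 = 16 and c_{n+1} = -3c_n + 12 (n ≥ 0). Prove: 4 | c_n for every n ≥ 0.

Base case: c_0 = 16 = 4·4, so 4 | c_0.
Assume 4 | c_k, so c_k = 4t for some integer t.
Then c_{k+1} = -3c_k + 12 = -3·(4t) + 12 = 4(-3t + 3), so 4 | c_{k+1}.
Hence 4 | c_n for every n ≥ 0, by induction.

4 | c_n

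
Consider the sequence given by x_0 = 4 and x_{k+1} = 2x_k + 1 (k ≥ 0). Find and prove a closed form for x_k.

Claim: x_k = 5·2^k − 1.

Base case: x_0 = 4, and 5·2^0 − 1 = 5 − 1 = 4.
Assume x_r = 5·2^r − 1 for some r ≥ 0.
Then x_{r+1} = 2x_r + 1 = 2·(5·2^r − 1) + 1 = 10·2^r − 2 + 1 = 5·2^{r+1} − 1.
By induction, x_k = 5·2^k − 1 for all k ≥ 0.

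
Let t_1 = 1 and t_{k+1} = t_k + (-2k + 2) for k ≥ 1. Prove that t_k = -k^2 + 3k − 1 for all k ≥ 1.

Base case: t_1 = 1, and -1^2 + 3·1 − 1 = 1.
Assume t_r = -r^2 + 3r − 1.
Then t_{r+1} = t_r + (-2r + 2) = (-r^2 + 3r − 1) + (-2r + 2) = -r^2 + r + 1,
and -(r+1)^2 + 3·(r+1) − 1 = -r^2 + r + 1.
This completes the inductive step, so t_k = -k^2 + 3k − 1 for all k ≥ 1.

t_k = -k^2 + 3k − 1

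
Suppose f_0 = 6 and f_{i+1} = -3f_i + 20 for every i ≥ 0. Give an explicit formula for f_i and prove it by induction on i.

Claim: f_i = (-3)^i + 5.

Base case: f_0 = 6, and (-3)^0 + 5 = 1 + 5 = 6.
Assume f_r = (-3)^r + 5 for some r ≥ 0.
Then f_{r+1} = -3f_r + 20 = -3·((-3)^r + 5) + 20 = -3·(-3)^r − 15 + 20 = (-3)^{r+1} + 5.
So the formula holds for r+1, and by induction f_i = (-3)^i + 5 for all i ≥ 0.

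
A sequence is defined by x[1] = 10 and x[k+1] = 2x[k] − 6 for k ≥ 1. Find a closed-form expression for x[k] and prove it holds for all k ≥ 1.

Claim: x[k] = 2^{k+1} + 6.

Base case: x[1] = 10, and 2^{1+1} + 6 = 4 + 6 = 10.
Assume x[m] = 2^{m+1} + 6 for some m ≥ 1.
Then x[m+1] = 2x[m] − 6 = 2·(2^{m+1} + 6) − 6 = 2^{m+2} + 12 − 6 = 2^{m+2} + 6.
By induction, x[k] = 2^{k+1} + 6 for all k ≥ 1.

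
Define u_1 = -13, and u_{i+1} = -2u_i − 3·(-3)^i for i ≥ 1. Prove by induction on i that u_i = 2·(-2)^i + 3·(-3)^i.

Base case: u_1 = -13, and 2·(-2)^1 + 3·(-3)^1 = -4 − 9 = -13.
Assume u_r = 2·(-2)^r + 3·(-3)^r for some r ≥ 1.
Then u_{r+1} = -2u_r − 3·(-3)^r = -2·(2·(-2)^r + 3·(-3)^r) − 3·(-3)^r = 2·(-2)^{r+1} − 6·(-3)^r − 3·(-3)^r = 2·(-2)^{r+1} − 9·(-3)^r = 2·(-2)^{r+1} + 3·(-3)^{r+1}.
So the formula holds for r+1, and by induction u_i = 2·(-2)^i + 3·(-3)^i for all i ≥ 1.

u_i = 2·(-2)^i + 3·(-3)^i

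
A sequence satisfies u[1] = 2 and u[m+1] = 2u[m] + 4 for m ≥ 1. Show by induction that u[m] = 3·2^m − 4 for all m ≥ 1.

Base case: u[1] = 2, and 3·2^1 − 4 = 6 − 4 = 2.
Assume u[k] = 3·2^k − 4 for some k ≥ 1.
Then u[k+1] = 2u[k] + 4 = 2·(3·2^k − 4) + 4 = 6·2^k − 8 + 4 = 3·2^{k+1} − 4.
Hence u[m] = 3·2^m − 4 for every m ≥ 1, by induction.

u[m] = 3·2^m − 4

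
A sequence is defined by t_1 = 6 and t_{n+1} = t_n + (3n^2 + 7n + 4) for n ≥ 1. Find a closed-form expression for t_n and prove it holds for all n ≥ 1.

Claim: t_n = n^3 + 2n^2 + n + 2.

Base case: t_1 = 6, and 1^3 + 2·1^2 + 1 + 2 = 6.
Assume t_m = m^3 + 2m^2 + m + 2.
Then t_{m+1} = t_m + (3m^2 + 7m + 4) = (m^3 + 2m^2 + m + 2) + (3m^2 + 7m + 4) = m^3 + 5m^2 + 8m + 6,
and (m+1)^3 + 2·(m+1)^2 + (m+1) + 2 = m^3 + 5m^2 + 8m + 6.
This completes the inductive step, so t_n = n^3 + 2n^2 + n + 2 for all n ≥ 1.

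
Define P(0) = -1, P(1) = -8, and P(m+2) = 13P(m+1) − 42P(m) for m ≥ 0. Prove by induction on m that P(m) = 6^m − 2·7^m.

Base cases: P(0) = -1 and 6^0 − 2·7^0 = -1; P(1) = -8 and 6^1 − 2·7^1 = -8.
Assume P(j) = 6^j − 2·7^j for all 0 ≤ j ≤ r, where r ≥ 1.
Then P(r+1) = 13P(r) − 42P(r−1) = 13·(6^r − 2·7^r) − 42·(6^{r−1} − 2·7^{r−1}) = (13·6 − 42)6^{r−1} − 2·(13·7 − 42)7^{r−1} = 36·6^{r−1} − 98·7^{r−1} = 6^{r+1} − 2·7^{r+1}.
This completes the inductive step, so P(m) = 6^m − 2·7^m for all m ≥ 0.

P(m) = 6^m − 2·7^m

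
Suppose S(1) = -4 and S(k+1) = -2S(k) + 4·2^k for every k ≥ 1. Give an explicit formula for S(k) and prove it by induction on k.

Claim: S(k) = 3·(-2)^k + 2^k.

Base case: S(1) = -4, and 3·(-2)^1 + 2^1 = -6 + 2 = -4.
Assume S(m) = 3·(-2)^m + 2^m for some m ≥ 1.
Then S(m+1) = -2S(m) + 4·2^m = -2·(3·(-2)^m + 2^m) + 4·2^m = 3·(-2)^{m+1} − 2·2^m + 4·2^m = 3·(-2)^{m+1} + 2·2^m = 3·(-2)^{m+1} + 2^{m+1}.
By induction, S(k) = 3·(-2)^k + 2^k for all k ≥ 1.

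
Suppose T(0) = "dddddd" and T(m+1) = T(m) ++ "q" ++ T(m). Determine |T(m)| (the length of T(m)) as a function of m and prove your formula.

Claim: |T(m)| = 7·2^m − 1.

Base case: |T(0)| = 6, and 7·2^0 − 1 = 6.
Assume |T(k)| = 7·2^k − 1.
Then |T(k+1)| = |T(k)| + 1 + |T(k)| = 2|T(k)| + 1 = 2(7·2^k − 1) + 1 = 7·2^{k+1} − 2 + 1 = 7·2^{k+1} − 1.
This completes the inductive step, so |T(m)| = 7·2^m − 1 for all m ≥ 0.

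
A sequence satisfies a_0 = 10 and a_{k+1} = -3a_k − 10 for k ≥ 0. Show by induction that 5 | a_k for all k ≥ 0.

Base case: a_0 = 10 = 5·2, so 5 | a_0.
Assume 5 | a_r, so a_r = 5t for some integer t.
Then a_{r+1} = -3a_r − 10 = -3·(5t) − 10 = 5(-3t − 2), so 5 | a_{r+1}.
By induction, 5 | a_k for all k ≥ 0.

5 | a_k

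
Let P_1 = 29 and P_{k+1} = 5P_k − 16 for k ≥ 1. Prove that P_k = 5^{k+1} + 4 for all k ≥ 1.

Base case: P_1 = 29, and 5^{1+1} + 4 = 25 + 4 = 29.
Assume P_r = 5^{r+1} + 4 for some r ≥ 1.
Then P_{r+1} = 5P_r − 16 = 5·(5^{r+1} + 4) − 16 = 5^{r+2} + 20 − 16 = 5^{r+2} + 4.
So the formula holds for r+1, and by induction P_k = 5^{k+1} + 4 for all k ≥ 1.

P_k = 5^{k+1} + 4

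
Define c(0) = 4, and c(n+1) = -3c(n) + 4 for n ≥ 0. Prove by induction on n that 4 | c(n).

Base case: c(0) = 4 = 4·1, so 4 | c(0).
Assume 4 | c(j), so c(j) = 4t for some integer t.
Then c(j+1) = -3c(j) + 4 = -3·(4t) + 4 = 4(-3t + 1), so 4 | c(j+1).
So the property holds for j+1, and by induction 4 | c(n) for all n ≥ 0.

4 | c(n)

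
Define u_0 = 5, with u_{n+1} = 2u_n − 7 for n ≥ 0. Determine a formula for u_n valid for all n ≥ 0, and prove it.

Claim: u_n = -2^{n+1} + 7.

Base case: u_0 = 5, and -2^{0+1} + 7 = -2 + 7 = 5.
Assume u_m = -2^{m+1} + 7 for some m ≥ 0.
Then u_{m+1} = 2u_m − 7 = 2·(-2^{m+1} + 7) − 7 = -2^{m+2} + 14 − 7 = -2^{m+2} + 7.
So the formula holds for m+1, and by induction u_n = -2^{n+1} + 7 for all n ≥ 0.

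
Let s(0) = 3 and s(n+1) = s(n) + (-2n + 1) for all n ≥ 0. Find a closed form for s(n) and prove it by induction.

Claim: s(n) = -n^2 + 2n + 3.

Base case: s(0) = 3, and -0^2 + 2·0 + 3 = 3.
Assume s(m) = -m^2 + 2m + 3.
Then s(m+1) = s(m) + (-2m + 1) = (-m^2 + 2m + 3) + (-2m + 1) = -m^2 + 4,
and -(m+1)^2 + 2·(m+1) + 3 = -m^2 + 4.
Hence s(n) = -n^2 + 2n + 3 for every n ≥ 0, by induction.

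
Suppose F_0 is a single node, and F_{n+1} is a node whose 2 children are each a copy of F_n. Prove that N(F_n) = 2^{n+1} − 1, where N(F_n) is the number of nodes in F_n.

Base case: N(F_0) = 1, and 2^{0+1} − 1 = 1.
Assume N(F_j) = 2^{j+1} − 1.
Then N(F_{j+1}) = 1 + 2N(F_j) = 1 + 2(2^{j+1} − 1) = 2^{j+2} − 2 + 1 = 2^{j+2} − 1.
This completes the inductive step, so N(F_n) = 2^{n+1} − 1 for all n ≥ 0.

N(F_n) = 2^{n+1} − 1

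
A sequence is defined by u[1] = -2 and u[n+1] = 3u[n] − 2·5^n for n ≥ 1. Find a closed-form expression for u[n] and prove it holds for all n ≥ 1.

Claim: u[n] = 3^n − 5^n.

Base case: u[1] = -2, and 3^1 − 5^1 = 3 − 5 = -2.
Assume u[r] = 3^r − 5^r for some r ≥ 1.
Then u[r+1] = 3u[r] − 2·5^r = 3·(3^r − 5^r) − 2·5^r = 3^{r+1} − 3·5^r − 2·5^r = 3^{r+1} − 5·5^r = 3^{r+1} − 5^{r+1}.
So the formula holds for r+1, and by induction u[n] = 3^n − 5^n for all n ≥ 1.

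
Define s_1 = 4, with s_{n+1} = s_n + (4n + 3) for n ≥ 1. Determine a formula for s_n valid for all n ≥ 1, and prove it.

Claim: s_n = 2n^2 + n + 1.

Base case: s_1 = 4, and 2·1^2 + 1 + 1 = 4.
Assume s_m = 2m^2 + m + 1.
Then s_{m+1} = s_m + (4m + 3) = (2m^2 + m + 1) + (4m + 3) = 2m^2 + 5m + 4,
and 2·(m+1)^2 + (m+1) + 1 = 2m^2 + 5m + 4.
This completes the inductive step, so s_n = 2n^2 + n + 1 for all n ≥ 1.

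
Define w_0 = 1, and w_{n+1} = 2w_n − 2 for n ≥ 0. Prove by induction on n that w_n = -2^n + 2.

Base case: w_0 = 1, and -2^0 + 2 = -1 + 2 = 1.
Assume w_m = -2^m + 2 for some m ≥ 0.
Then w_{m+1} = 2w_m − 2 = 2·(-2^m + 2) − 2 = -2^{m+1} + 4 − 2 = -2^{m+1} + 2.
By induction, w_n = -2^n + 2 for all n ≥ 0.

w_n = -2^n + 2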